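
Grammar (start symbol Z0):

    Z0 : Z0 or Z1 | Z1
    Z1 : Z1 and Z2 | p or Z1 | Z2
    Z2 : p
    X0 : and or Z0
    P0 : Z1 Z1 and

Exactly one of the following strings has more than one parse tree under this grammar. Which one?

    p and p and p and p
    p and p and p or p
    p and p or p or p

p and p and p and p: 1 tree
p and p and p or p: 1 tree
p and p or p or p: 2 trees

p and p or p or p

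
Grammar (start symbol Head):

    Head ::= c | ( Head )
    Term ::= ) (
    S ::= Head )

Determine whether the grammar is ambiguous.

(Term, S are unreachable from Head, so their rules don't affect L(Head).) Each string is a nest of matched brackets around a single atom. An opening bracket forces the recursive rule; an atom forces the base rule.

Unambiguous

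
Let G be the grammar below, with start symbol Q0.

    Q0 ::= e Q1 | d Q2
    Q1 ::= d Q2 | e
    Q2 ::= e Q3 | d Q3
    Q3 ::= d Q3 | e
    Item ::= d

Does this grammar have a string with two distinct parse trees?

(Item is unreachable from Q0, so its rules don't affect L(Q0).) Each reachable nonterminal has at most one production per leading terminal, and all productions are right-linear; the derivation is determined token-by-token.

Unambiguous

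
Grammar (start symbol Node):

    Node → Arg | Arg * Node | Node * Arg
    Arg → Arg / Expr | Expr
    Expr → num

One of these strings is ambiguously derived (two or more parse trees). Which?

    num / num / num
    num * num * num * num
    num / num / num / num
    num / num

num / num / num: 1 tree
num * num * num * num: 8 trees
num / num / num / num: 1 tree
num / num: 1 tree

num * num * num * num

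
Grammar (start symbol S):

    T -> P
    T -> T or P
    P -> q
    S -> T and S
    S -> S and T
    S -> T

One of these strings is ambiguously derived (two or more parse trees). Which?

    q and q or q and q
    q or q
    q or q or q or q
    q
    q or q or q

q and q or q and q

q and q or q and q: 4 trees
q or q: 1 tree
q or q or q or q: 1 tree
q: 1 tree
q or q or q: 1 tree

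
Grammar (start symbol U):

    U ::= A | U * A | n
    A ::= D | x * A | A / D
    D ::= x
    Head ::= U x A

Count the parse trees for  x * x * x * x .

Parse trees for x * x * x * x:
  [U [A x * [A x * [A x * [A [D x]]]]]]
  [U [U [A [D x]]] * [A x * [A x * [A [D x]]]]]
  [U [U [A x * [A [D x]]]] * [A x * [A [D x]]]]
  [U [U [U [A [D x]]] * [A [D x]]] * [A x * [A [D x]]]]
  [U [U [A x * [A x * [A [D x]]]]] * [A [D x]]]
  [U [U [U [A [D x]]] * [A x * [A [D x]]]] * [A [D x]]]
  [U [U [U [A x * [A [D x]]]] * [A [D x]]] * [A [D x]]]
  [U [U [U [U [A [D x]]] * [A [D x]]] * [A [D x]]] * [A [D x]]]

8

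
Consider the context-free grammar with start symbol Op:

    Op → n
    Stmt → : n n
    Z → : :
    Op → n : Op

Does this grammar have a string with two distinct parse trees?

Unambiguous

(Stmt, Z are unreachable from Op, so their rules don't affect L(Op).) Right-recursive list with a separator: after each atom, whether the separator follows determines the rule. One parse per string.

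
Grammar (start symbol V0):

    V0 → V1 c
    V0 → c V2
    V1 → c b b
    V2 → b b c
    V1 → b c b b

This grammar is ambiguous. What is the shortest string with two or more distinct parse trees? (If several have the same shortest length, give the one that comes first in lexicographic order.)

c b b c

length 4: c b b c has 2 parse trees

Two derivations of c b b c:
  V0 ⇒ V1 c ⇒ c b b c
  V0 ⇒ c V2 ⇒ c b b c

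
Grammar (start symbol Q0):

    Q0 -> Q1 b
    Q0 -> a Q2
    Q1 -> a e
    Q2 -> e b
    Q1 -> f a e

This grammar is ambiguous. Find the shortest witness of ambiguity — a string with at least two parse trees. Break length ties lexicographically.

length 3: a e b has 2 parse trees

Two derivations of a e b:
  Q0 ⇒ Q1 b ⇒ a e b
  Q0 ⇒ a Q2 ⇒ a e b

a e b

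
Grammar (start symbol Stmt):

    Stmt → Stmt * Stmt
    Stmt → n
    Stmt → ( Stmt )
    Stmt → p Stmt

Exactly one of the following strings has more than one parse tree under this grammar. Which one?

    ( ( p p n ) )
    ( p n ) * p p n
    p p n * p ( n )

p p n * p ( n )

( ( p p n ) ): 1 tree
( p n ) * p p n: 1 tree
p p n * p ( n ): 3 trees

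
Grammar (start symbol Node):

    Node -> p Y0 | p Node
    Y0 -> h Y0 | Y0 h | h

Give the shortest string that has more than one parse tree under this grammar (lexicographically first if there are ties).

length 2: no string has ≥2 trees
length 3: p h h has 2 parse trees

Two derivations of p h h:
  Node ⇒ p Y0 ⇒ p h Y0 ⇒ p h h
  Node ⇒ p Y0 ⇒ p Y0 h ⇒ p h h

p h h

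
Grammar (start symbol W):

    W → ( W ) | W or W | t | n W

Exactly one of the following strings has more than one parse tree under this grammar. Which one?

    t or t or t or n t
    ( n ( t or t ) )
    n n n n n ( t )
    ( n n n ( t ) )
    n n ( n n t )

t or t or t or n t

t or t or t or n t: 5 trees
( n ( t or t ) ): 1 tree
n n n n n ( t ): 1 tree
( n n n ( t ) ): 1 tree
n n ( n n t ): 1 tree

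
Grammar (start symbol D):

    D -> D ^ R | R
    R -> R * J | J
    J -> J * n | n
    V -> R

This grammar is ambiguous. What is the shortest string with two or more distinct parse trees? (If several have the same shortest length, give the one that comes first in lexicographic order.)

n * n

length 1: no string has ≥2 trees
length 3: n * n has 2 parse trees

Two derivations of n * n:
  D ⇒ R ⇒ R * J ⇒ J * J ⇒ n * J ⇒ n * n
  D ⇒ R ⇒ J ⇒ J * n ⇒ n * n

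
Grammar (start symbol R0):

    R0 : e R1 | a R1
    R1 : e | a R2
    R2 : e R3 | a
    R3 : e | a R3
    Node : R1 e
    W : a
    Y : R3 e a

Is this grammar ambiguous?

Unambiguous

Only R0, R1, R2, R3 are reachable from R0; ignoring the rest: The reachable rules are right-linear with at most one rule per (nonterminal, next-terminal) pair. Each input token forces the next rule, so parsing is deterministic.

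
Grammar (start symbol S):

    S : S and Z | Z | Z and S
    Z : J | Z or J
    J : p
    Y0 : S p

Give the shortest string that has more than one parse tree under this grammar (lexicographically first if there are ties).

p and p

length 1: no string has ≥2 trees
length 3: p and p has 2 parse trees

Two derivations of p and p:
  S ⇒ S and Z ⇒ Z and Z ⇒ J and Z ⇒ p and Z ⇒ p and J ⇒ p and p
  S ⇒ Z and S ⇒ J and S ⇒ p and S ⇒ p and Z ⇒ p and J ⇒ p and p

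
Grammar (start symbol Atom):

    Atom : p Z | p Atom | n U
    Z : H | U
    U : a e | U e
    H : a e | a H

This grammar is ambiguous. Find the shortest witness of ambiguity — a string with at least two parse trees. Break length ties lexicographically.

length 3: p a e has 2 parse trees

Two derivations of p a e:
  Atom ⇒ p Z ⇒ p H ⇒ p a e
  Atom ⇒ p Z ⇒ p U ⇒ p a e

p a e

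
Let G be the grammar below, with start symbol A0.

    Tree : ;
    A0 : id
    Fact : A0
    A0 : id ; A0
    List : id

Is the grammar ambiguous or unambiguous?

Unambiguous

Only A0 is reachable from A0; ignoring the rest: The reachable grammar is A → atom sep A | atom. Each atom is followed by either the separator (recurse) or end-of-string (stop) — no choice point.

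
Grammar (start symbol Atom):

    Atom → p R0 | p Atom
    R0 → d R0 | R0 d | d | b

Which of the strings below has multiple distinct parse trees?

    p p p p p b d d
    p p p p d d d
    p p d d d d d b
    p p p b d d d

p p p p p b d d: 1 tree
p p p p d d d: 4 trees
p p d d d d d b: 1 tree
p p p b d d d: 1 tree

p p p p d d d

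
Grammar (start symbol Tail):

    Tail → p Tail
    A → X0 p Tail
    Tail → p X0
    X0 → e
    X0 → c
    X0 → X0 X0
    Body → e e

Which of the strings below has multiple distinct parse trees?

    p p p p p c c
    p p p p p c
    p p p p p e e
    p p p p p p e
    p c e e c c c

p p p p p c c: 1 tree
p p p p p c: 1 tree
p p p p p e e: 1 tree
p p p p p p e: 1 tree
p c e e c c c: 42 trees

p c e e c c c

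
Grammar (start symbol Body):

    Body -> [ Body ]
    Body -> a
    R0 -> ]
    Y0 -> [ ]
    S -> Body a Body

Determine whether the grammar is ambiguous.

Unambiguous

Only Body is reachable from Body; ignoring the rest: L(Body) is { openⁿ atom closeⁿ : n ≥ 0 }. The bracket depth fixes n, and the derivation is forced at every step.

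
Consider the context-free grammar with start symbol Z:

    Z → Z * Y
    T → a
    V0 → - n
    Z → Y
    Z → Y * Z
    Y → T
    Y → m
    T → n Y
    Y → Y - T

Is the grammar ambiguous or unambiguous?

Witness: a * a

Derivation 1: Z ⇒ Z * Y ⇒ Y * Y ⇒ T * Y ⇒ a * Y ⇒ a * T ⇒ a * a
Derivation 2: Z ⇒ Y * Z ⇒ T * Z ⇒ a * Z ⇒ a * Y ⇒ a * T ⇒ a * a

Two distinct leftmost derivations for the same string.

Ambiguous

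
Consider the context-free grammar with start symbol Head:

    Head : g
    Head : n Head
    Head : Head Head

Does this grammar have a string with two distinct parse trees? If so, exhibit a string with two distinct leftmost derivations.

Witness: g g g

Derivation 1: Head ⇒ Head Head ⇒ g Head ⇒ g Head Head ⇒ g g Head ⇒ g g g
Derivation 2: Head ⇒ Head Head ⇒ Head Head Head ⇒ g Head Head ⇒ g g Head ⇒ g g g

Two distinct leftmost derivations for the same string.

Ambiguous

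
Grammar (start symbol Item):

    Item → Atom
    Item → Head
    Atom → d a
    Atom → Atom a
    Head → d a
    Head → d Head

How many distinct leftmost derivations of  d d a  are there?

Parse trees for d d a:
  [Item [Head d [Head d a]]]

1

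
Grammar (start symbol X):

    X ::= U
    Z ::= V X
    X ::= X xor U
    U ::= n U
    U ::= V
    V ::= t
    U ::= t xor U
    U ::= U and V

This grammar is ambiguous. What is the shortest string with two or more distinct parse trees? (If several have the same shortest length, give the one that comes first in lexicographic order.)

length 1: no string has ≥2 trees
length 2: no string has ≥2 trees
length 3: t xor t has 2 parse trees

Two derivations of t xor t:
  X ⇒ U ⇒ t xor U ⇒ t xor V ⇒ t xor t
  X ⇒ X xor U ⇒ U xor U ⇒ V xor U ⇒ t xor U ⇒ t xor V ⇒ t xor t

t xor t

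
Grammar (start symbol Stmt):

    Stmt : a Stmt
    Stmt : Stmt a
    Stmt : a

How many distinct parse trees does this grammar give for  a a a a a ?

Parse trees for a a a a a (showing first 6 of 16):
  [Stmt a [Stmt a [Stmt a [Stmt a [Stmt a]]]]]
  [Stmt a [Stmt a [Stmt a [Stmt [Stmt a] a]]]]
  [Stmt a [Stmt a [Stmt [Stmt a [Stmt a]] a]]]
  [Stmt a [Stmt a [Stmt [Stmt [Stmt a] a] a]]]
  [Stmt a [Stmt [Stmt a [Stmt a [Stmt a]]] a]]
  [Stmt a [Stmt [Stmt a [Stmt [Stmt a] a]] a]]

16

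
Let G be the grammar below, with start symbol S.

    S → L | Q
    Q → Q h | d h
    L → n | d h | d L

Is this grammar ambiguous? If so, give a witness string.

Ambiguous

Witness: d h

Derivation 1: S ⇒ L ⇒ d h
Derivation 2: S ⇒ Q ⇒ d h

Two distinct leftmost derivations for the same string.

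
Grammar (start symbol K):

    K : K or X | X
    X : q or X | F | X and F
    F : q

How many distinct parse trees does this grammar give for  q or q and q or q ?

Parse trees for q or q and q or q:
  [K [K [K [X [F q]]] or [X [X [F q]] and [F q]]] or [X [F q]]]
  [K [K [X q or [X [X [F q]] and [F q]]]] or [X [F q]]]
  [K [K [X [X q or [X [F q]]] and [F q]]] or [X [F q]]]

3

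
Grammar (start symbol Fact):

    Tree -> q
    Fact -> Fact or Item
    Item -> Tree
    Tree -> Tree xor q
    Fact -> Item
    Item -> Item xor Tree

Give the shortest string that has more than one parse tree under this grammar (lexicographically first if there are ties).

length 1: no string has ≥2 trees
length 3: q xor q has 2 parse trees

Two derivations of q xor q:
  Fact ⇒ Item ⇒ Tree ⇒ Tree xor q ⇒ q xor q
  Fact ⇒ Item ⇒ Item xor Tree ⇒ Tree xor Tree ⇒ q xor Tree ⇒ q xor q

q xor q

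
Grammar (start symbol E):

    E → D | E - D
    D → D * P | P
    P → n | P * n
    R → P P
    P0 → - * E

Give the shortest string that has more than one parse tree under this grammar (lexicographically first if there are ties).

length 1: no string has ≥2 trees
length 3: n * n has 2 parse trees

Two derivations of n * n:
  E ⇒ D ⇒ D * P ⇒ P * P ⇒ n * P ⇒ n * n
  E ⇒ D ⇒ P ⇒ P * n ⇒ n * n

n * n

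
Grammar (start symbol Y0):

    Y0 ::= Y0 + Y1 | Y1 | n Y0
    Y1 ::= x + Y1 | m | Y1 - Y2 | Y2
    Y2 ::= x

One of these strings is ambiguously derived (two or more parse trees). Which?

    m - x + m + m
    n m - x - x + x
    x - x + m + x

n m - x - x + x

m - x + m + m: 1 tree
n m - x - x + x: 2 trees
x - x + m + x: 1 tree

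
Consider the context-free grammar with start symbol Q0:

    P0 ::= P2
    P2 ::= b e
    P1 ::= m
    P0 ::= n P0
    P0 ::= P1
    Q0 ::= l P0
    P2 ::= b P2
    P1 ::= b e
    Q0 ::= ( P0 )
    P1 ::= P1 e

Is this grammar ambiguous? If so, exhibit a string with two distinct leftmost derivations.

Witness: l b e

Derivation 1: Q0 ⇒ l P0 ⇒ l P2 ⇒ l b e
Derivation 2: Q0 ⇒ l P0 ⇒ l P1 ⇒ l b e

Two distinct leftmost derivations for the same string.

Ambiguous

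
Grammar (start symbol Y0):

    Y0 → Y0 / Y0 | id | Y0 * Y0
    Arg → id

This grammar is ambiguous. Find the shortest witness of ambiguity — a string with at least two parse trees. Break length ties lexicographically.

id * id * id

length 1: no string has ≥2 trees
length 3: no string has ≥2 trees
length 5: id * id * id has 2 parse trees

Two derivations of id * id * id:
  Y0 ⇒ Y0 * Y0 ⇒ id * Y0 ⇒ id * Y0 * Y0 ⇒ id * id * Y0 ⇒ id * id * id
  Y0 ⇒ Y0 * Y0 ⇒ Y0 * Y0 * Y0 ⇒ id * Y0 * Y0 ⇒ id * id * Y0 ⇒ id * id * id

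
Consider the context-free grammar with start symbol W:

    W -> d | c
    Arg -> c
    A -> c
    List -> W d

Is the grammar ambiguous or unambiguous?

(Arg, A, List are unreachable from W, so their rules don't affect L(W).) The reachable rules are right-linear with at most one rule per (nonterminal, next-terminal) pair. Each input token forces the next rule, so parsing is deterministic.

Unambiguous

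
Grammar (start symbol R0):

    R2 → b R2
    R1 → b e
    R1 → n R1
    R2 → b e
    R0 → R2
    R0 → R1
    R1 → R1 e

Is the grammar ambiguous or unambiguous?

Ambiguous

Witness: b e

Derivation 1: R0 ⇒ R2 ⇒ b e
Derivation 2: R0 ⇒ R1 ⇒ b e

Two distinct leftmost derivations for the same string.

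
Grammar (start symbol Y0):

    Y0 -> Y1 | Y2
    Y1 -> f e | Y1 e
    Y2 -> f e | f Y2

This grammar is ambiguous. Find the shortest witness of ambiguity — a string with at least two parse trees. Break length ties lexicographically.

length 2: f e has 2 parse trees

Two derivations of f e:
  Y0 ⇒ Y1 ⇒ f e
  Y0 ⇒ Y2 ⇒ f e

f e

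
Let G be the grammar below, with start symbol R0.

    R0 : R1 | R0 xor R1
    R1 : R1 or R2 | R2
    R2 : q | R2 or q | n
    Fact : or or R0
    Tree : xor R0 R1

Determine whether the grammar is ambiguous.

Witness: n or q

Derivation 1: R0 ⇒ R1 ⇒ R1 or R2 ⇒ R2 or R2 ⇒ n or R2 ⇒ n or q
Derivation 2: R0 ⇒ R1 ⇒ R2 ⇒ R2 or q ⇒ n or q

Two distinct leftmost derivations for the same string.

Ambiguous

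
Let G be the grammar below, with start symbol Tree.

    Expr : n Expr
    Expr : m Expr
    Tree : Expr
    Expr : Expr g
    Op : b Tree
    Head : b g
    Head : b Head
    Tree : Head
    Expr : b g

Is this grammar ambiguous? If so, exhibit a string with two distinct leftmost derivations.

Witness: b g

Derivation 1: Tree ⇒ Expr ⇒ b g
Derivation 2: Tree ⇒ Head ⇒ b g

Two distinct leftmost derivations for the same string.

Ambiguous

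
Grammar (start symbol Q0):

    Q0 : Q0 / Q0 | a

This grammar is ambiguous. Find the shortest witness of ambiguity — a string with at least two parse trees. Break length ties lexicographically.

length 1: no string has ≥2 trees
length 3: no string has ≥2 trees
length 5: a / a / a has 2 parse trees

Two derivations of a / a / a:
  Q0 ⇒ Q0 / Q0 ⇒ Q0 / Q0 / Q0 ⇒ a / Q0 / Q0 ⇒ a / a / Q0 ⇒ a / a / a
  Q0 ⇒ Q0 / Q0 ⇒ a / Q0 ⇒ a / Q0 / Q0 ⇒ a / a / Q0 ⇒ a / a / a

a / a / a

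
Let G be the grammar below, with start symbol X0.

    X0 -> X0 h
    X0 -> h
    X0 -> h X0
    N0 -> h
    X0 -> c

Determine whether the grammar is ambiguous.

Ambiguous

Witness: h h

Derivation 1: X0 ⇒ X0 h ⇒ h h
Derivation 2: X0 ⇒ h X0 ⇒ h h

Two distinct leftmost derivations for the same string.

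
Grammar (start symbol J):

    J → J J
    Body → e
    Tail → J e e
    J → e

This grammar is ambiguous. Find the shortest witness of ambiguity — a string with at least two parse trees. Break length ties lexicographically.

length 1: no string has ≥2 trees
length 2: no string has ≥2 trees
length 3: e e e has 2 parse trees

Two derivations of e e e:
  J ⇒ J J ⇒ J J J ⇒ e J J ⇒ e e J ⇒ e e e
  J ⇒ J J ⇒ e J ⇒ e J J ⇒ e e J ⇒ e e e

e e e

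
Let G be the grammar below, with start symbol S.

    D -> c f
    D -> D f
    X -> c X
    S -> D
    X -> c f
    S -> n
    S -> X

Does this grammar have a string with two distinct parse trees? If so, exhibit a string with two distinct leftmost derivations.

Witness: c f

Derivation 1: S ⇒ D ⇒ c f
Derivation 2: S ⇒ X ⇒ c f

Two distinct leftmost derivations for the same string.

Ambiguous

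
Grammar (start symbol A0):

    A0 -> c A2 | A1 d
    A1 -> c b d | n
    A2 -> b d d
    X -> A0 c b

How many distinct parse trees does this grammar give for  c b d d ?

2

Parse trees for c b d d:
  [A0 c [A2 b d d]]
  [A0 [A1 c b d] d]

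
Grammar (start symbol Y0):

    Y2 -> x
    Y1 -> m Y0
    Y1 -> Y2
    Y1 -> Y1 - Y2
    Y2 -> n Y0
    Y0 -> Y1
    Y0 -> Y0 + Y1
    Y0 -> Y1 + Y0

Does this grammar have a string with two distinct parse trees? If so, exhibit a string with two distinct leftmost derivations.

Ambiguous

Witness: x + x

Derivation 1: Y0 ⇒ Y0 + Y1 ⇒ Y1 + Y1 ⇒ Y2 + Y1 ⇒ x + Y1 ⇒ x + Y2 ⇒ x + x
Derivation 2: Y0 ⇒ Y1 + Y0 ⇒ Y2 + Y0 ⇒ x + Y0 ⇒ x + Y1 ⇒ x + Y2 ⇒ x + x

Two distinct leftmost derivations for the same string.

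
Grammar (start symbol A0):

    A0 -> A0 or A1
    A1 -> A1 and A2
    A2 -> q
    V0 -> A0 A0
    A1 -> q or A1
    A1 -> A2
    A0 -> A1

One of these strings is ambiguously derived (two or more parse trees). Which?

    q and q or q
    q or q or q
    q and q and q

q and q or q: 1 tree
q or q or q: 4 trees
q and q and q: 1 tree

q or q or q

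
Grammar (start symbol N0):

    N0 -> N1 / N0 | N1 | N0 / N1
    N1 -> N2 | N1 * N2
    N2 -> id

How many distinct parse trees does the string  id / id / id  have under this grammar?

4

Parse trees for id / id / id:
  [N0 [N1 [N2 id]] / [N0 [N1 [N2 id]] / [N0 [N1 [N2 id]]]]]
  [N0 [N1 [N2 id]] / [N0 [N0 [N1 [N2 id]]] / [N1 [N2 id]]]]
  [N0 [N0 [N1 [N2 id]] / [N0 [N1 [N2 id]]]] / [N1 [N2 id]]]
  [N0 [N0 [N0 [N1 [N2 id]]] / [N1 [N2 id]]] / [N1 [N2 id]]]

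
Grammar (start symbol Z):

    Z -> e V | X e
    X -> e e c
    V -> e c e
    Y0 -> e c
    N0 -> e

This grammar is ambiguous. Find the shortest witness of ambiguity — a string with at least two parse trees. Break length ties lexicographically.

length 4: e e c e has 2 parse trees

Two derivations of e e c e:
  Z ⇒ e V ⇒ e e c e
  Z ⇒ X e ⇒ e e c e

e e c e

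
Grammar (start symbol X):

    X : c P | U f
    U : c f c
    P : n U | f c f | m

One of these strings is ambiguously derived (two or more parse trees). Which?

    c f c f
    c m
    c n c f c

c f c f: 2 trees
c m: 1 tree
c n c f c: 1 tree

c f c f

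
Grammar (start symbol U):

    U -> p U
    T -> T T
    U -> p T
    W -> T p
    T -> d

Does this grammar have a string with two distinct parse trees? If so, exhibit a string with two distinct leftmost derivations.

Ambiguous

Witness: p d d d

Derivation 1: U ⇒ p T ⇒ p T T ⇒ p T T T ⇒ p d T T ⇒ p d d T ⇒ p d d d
Derivation 2: U ⇒ p T ⇒ p T T ⇒ p d T ⇒ p d T T ⇒ p d d T ⇒ p d d d

Two distinct leftmost derivations for the same string.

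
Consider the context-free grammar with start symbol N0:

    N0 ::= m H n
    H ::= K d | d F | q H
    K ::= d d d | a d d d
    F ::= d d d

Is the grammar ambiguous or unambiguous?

Ambiguous

Witness: m d d d d n

Derivation 1: N0 ⇒ m H n ⇒ m K d n ⇒ m d d d d n
Derivation 2: N0 ⇒ m H n ⇒ m d F n ⇒ m d d d d n

Two distinct leftmost derivations for the same string.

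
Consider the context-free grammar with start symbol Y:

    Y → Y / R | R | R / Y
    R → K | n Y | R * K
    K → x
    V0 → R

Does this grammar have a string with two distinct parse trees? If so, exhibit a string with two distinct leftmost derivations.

Ambiguous

Witness: x / x

Derivation 1: Y ⇒ Y / R ⇒ R / R ⇒ K / R ⇒ x / R ⇒ x / K ⇒ x / x
Derivation 2: Y ⇒ R / Y ⇒ K / Y ⇒ x / Y ⇒ x / R ⇒ x / K ⇒ x / x

Two distinct leftmost derivations for the same string.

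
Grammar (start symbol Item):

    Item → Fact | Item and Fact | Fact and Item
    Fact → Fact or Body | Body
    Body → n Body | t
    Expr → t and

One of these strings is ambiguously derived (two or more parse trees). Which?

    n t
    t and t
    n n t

n t: 1 tree
t and t: 2 trees
n n t: 1 tree

t and t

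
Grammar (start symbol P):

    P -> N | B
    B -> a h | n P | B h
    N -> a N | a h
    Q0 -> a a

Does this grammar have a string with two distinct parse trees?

Witness: a h

Derivation 1: P ⇒ N ⇒ a h
Derivation 2: P ⇒ B ⇒ a h

Two distinct leftmost derivations for the same string.

Ambiguous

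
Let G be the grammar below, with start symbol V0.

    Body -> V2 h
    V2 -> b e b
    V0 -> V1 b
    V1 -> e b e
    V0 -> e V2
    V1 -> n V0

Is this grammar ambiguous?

Witness: e b e b

Derivation 1: V0 ⇒ V1 b ⇒ e b e b
Derivation 2: V0 ⇒ e V2 ⇒ e b e b

Two distinct leftmost derivations for the same string.

Ambiguous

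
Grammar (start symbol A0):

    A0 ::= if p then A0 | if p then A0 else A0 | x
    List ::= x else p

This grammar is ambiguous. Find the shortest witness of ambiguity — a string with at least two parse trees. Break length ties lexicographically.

if p then if p then x else x

length 1: no string has ≥2 trees
length 4: no string has ≥2 trees
length 6: no string has ≥2 trees
length 7: no string has ≥2 trees
length 9: if p then if p then x else x has 2 parse trees

Two derivations of if p then if p then x else x:
  A0 ⇒ if p then A0 ⇒ if p then if p then A0 else A0 ⇒ if p then if p then x else A0 ⇒ if p then if p then x else x
  A0 ⇒ if p then A0 else A0 ⇒ if p then if p then A0 else A0 ⇒ if p then if p then x else A0 ⇒ if p then if p then x else x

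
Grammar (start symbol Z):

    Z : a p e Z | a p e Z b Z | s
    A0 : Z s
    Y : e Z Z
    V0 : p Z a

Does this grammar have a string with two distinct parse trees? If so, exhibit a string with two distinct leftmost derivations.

Witness: a p e a p e s b s

Derivation 1: Z ⇒ a p e Z ⇒ a p e a p e Z b Z ⇒ a p e a p e s b Z ⇒ a p e a p e s b s
Derivation 2: Z ⇒ a p e Z b Z ⇒ a p e a p e Z b Z ⇒ a p e a p e s b Z ⇒ a p e a p e s b s

Two distinct leftmost derivations for the same string.

Ambiguous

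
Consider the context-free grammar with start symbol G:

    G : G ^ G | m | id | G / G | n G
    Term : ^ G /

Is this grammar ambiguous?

Witness: n id / id

Derivation 1: G ⇒ G / G ⇒ n G / G ⇒ n id / G ⇒ n id / id
Derivation 2: G ⇒ n G ⇒ n G / G ⇒ n id / G ⇒ n id / id

Two distinct leftmost derivations for the same string.

Ambiguous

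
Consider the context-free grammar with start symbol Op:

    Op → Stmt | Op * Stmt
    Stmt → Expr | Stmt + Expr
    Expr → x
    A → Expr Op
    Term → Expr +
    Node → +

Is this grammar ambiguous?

Unambiguous

(A, Term, Node are unreachable from Op, so their rules don't affect L(Op).) Op → Op * Stmt | Stmt  ;  Stmt → Stmt + Expr | Expr  — a left-associative chain with Expr at the bottom. Each string factors uniquely by precedence.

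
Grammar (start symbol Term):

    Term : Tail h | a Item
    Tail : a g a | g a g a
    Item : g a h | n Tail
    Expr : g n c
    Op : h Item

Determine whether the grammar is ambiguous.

Witness: a g a h

Derivation 1: Term ⇒ Tail h ⇒ a g a h
Derivation 2: Term ⇒ a Item ⇒ a g a h

Two distinct leftmost derivations for the same string.

Ambiguous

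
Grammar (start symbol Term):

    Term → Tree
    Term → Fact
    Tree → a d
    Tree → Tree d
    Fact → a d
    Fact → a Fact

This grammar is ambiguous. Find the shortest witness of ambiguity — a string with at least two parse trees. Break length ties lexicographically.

length 2: a d has 2 parse trees

Two derivations of a d:
  Term ⇒ Tree ⇒ a d
  Term ⇒ Fact ⇒ a d

a d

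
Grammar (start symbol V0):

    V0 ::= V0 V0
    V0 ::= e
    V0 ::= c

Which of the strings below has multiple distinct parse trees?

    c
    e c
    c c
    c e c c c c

c: 1 tree
e c: 1 tree
c c: 1 tree
c e c c c c: 42 trees

c e c c c c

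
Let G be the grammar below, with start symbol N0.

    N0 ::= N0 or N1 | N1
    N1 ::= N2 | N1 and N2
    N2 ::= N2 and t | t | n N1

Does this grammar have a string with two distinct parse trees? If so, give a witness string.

Ambiguous

Witness: t and t

Derivation 1: N0 ⇒ N1 ⇒ N2 ⇒ N2 and t ⇒ t and t
Derivation 2: N0 ⇒ N1 ⇒ N1 and N2 ⇒ N2 and N2 ⇒ t and N2 ⇒ t and t

Two distinct leftmost derivations for the same string.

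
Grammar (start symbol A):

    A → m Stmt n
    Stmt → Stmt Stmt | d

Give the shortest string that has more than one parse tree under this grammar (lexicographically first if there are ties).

length 3: no string has ≥2 trees
length 4: no string has ≥2 trees
length 5: m d d d n has 2 parse trees

Two derivations of m d d d n:
  A ⇒ m Stmt n ⇒ m Stmt Stmt n ⇒ m Stmt Stmt Stmt n ⇒ m d Stmt Stmt n ⇒ m d d Stmt n ⇒ m d d d n
  A ⇒ m Stmt n ⇒ m Stmt Stmt n ⇒ m d Stmt n ⇒ m d Stmt Stmt n ⇒ m d d Stmt n ⇒ m d d d n

m d d d n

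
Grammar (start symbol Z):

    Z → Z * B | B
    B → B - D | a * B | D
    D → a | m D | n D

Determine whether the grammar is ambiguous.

Ambiguous

Witness: a * a

Derivation 1: Z ⇒ Z * B ⇒ B * B ⇒ D * B ⇒ a * B ⇒ a * D ⇒ a * a
Derivation 2: Z ⇒ B ⇒ a * B ⇒ a * D ⇒ a * a

Two distinct leftmost derivations for the same string.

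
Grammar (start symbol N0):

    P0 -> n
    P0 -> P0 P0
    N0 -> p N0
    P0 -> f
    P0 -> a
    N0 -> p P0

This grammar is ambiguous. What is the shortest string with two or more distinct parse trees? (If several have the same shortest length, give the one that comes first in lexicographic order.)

p a a a

length 2: no string has ≥2 trees
length 3: no string has ≥2 trees
length 4: p a a a has 2 parse trees

Two derivations of p a a a:
  N0 ⇒ p P0 ⇒ p P0 P0 ⇒ p P0 P0 P0 ⇒ p a P0 P0 ⇒ p a a P0 ⇒ p a a a
  N0 ⇒ p P0 ⇒ p P0 P0 ⇒ p a P0 ⇒ p a P0 P0 ⇒ p a a P0 ⇒ p a a a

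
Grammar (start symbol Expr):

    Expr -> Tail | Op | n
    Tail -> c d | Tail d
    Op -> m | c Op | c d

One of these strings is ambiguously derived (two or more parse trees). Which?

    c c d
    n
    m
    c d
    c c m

c c d: 1 tree
n: 1 tree
m: 1 tree
c d: 2 trees
c c m: 1 tree

c d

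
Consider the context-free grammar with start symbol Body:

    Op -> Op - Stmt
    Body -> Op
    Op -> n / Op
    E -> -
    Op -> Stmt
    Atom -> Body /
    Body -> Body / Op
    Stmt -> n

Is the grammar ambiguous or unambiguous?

Ambiguous

Witness: n / n

Derivation 1: Body ⇒ Op ⇒ n / Op ⇒ n / Stmt ⇒ n / n
Derivation 2: Body ⇒ Body / Op ⇒ Op / Op ⇒ Stmt / Op ⇒ n / Op ⇒ n / Stmt ⇒ n / n

Two distinct leftmost derivations for the same string.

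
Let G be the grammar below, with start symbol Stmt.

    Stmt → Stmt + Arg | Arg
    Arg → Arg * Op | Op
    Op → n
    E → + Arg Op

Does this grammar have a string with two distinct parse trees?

Unambiguous

(E is unreachable from Stmt, so its rules don't affect L(Stmt).) This is a standard precedence ladder (Stmt over Arg over Op), with each level left-recursive on its own operator ('+' at Stmt, '*' at Arg). That structure is LR(1), hence unambiguous.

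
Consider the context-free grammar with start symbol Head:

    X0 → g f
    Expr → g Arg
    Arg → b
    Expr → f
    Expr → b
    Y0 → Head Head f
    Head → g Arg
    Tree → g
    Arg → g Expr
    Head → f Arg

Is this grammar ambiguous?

Only Head, Arg, Expr are reachable from Head; ignoring the rest: Restricted to the reachable nonterminals, every rule has the form A → t or A → t B, and no two rules for the same A share a first terminal. The grammar encodes a DFA — one run per string.

Unambiguous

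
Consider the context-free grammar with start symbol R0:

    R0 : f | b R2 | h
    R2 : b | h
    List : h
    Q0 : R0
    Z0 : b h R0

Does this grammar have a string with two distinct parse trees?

Unambiguous

(List, Q0, Z0 are unreachable from R0, so their rules don't affect L(R0).) Each reachable nonterminal has at most one production per leading terminal, and all productions are right-linear; the derivation is determined token-by-token.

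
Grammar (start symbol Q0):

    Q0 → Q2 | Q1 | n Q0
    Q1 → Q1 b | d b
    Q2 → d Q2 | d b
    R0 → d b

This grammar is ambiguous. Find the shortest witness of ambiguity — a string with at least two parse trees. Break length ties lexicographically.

d b

length 2: d b has 2 parse trees

Two derivations of d b:
  Q0 ⇒ Q2 ⇒ d b
  Q0 ⇒ Q1 ⇒ d b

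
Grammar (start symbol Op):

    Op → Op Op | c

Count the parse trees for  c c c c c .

Parse trees for c c c c c (showing first 6 of 14):
  [Op [Op c] [Op [Op c] [Op [Op c] [Op [Op c] [Op c]]]]]
  [Op [Op c] [Op [Op c] [Op [Op [Op c] [Op c]] [Op c]]]]
  [Op [Op c] [Op [Op [Op c] [Op c]] [Op [Op c] [Op c]]]]
  [Op [Op c] [Op [Op [Op c] [Op [Op c] [Op c]]] [Op c]]]
  [Op [Op c] [Op [Op [Op [Op c] [Op c]] [Op c]] [Op c]]]
  [Op [Op [Op c] [Op c]] [Op [Op c] [Op [Op c] [Op c]]]]

14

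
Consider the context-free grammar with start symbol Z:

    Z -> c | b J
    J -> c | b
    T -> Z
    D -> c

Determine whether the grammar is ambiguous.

(T, D are unreachable from Z, so their rules don't affect L(Z).) Each reachable nonterminal has at most one production per leading terminal, and all productions are right-linear; the derivation is determined token-by-token.

Unambiguous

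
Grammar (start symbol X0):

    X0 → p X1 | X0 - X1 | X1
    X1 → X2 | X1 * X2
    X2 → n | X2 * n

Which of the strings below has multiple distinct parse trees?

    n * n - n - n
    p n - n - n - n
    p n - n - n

n * n - n - n

n * n - n - n: 2 trees
p n - n - n - n: 1 tree
p n - n - n: 1 tree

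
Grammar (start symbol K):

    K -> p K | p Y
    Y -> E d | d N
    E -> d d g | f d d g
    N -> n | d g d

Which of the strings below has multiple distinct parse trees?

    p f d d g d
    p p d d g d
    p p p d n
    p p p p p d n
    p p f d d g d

p p d d g d

p f d d g d: 1 tree
p p d d g d: 2 trees
p p p d n: 1 tree
p p p p p d n: 1 tree
p p f d d g d: 1 tree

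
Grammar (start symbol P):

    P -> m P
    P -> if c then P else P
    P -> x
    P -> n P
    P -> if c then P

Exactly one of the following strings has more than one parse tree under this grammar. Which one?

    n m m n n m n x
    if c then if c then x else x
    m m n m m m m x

n m m n n m n x: 1 tree
if c then if c then x else x: 2 trees
m m n m m m m x: 1 tree

if c then if c then x else x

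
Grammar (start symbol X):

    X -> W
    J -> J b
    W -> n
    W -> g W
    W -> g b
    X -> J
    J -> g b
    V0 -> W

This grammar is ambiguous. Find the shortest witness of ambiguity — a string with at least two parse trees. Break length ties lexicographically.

length 1: no string has ≥2 trees
length 2: g b has 2 parse trees

Two derivations of g b:
  X ⇒ W ⇒ g b
  X ⇒ J ⇒ g b

g b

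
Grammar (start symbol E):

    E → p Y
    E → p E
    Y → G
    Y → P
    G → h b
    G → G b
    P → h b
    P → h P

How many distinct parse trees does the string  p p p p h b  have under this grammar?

2

Parse trees for p p p p h b:
  [E p [E p [E p [E p [Y [G h b]]]]]]
  [E p [E p [E p [E p [Y [P h b]]]]]]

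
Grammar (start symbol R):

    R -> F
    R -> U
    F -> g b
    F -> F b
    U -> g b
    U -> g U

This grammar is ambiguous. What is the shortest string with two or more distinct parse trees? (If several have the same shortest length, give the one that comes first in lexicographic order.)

g b

length 2: g b has 2 parse trees

Two derivations of g b:
  R ⇒ F ⇒ g b
  R ⇒ U ⇒ g b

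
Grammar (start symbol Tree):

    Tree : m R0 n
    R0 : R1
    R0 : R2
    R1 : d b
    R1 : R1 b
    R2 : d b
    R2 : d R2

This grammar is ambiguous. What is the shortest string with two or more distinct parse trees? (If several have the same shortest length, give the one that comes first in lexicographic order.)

length 4: m d b n has 2 parse trees

Two derivations of m d b n:
  Tree ⇒ m R0 n ⇒ m R1 n ⇒ m d b n
  Tree ⇒ m R0 n ⇒ m R2 n ⇒ m d b n

m d b n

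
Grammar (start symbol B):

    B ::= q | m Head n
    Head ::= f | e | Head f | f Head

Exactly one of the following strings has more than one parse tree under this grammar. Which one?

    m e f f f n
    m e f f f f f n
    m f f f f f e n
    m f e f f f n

m f e f f f n

m e f f f n: 1 tree
m e f f f f f n: 1 tree
m f f f f f e n: 1 tree
m f e f f f n: 4 trees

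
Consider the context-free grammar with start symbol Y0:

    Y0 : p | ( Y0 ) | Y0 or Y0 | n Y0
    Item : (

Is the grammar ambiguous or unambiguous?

Ambiguous

Witness: n p or p

Derivation 1: Y0 ⇒ Y0 or Y0 ⇒ n Y0 or Y0 ⇒ n p or Y0 ⇒ n p or p
Derivation 2: Y0 ⇒ n Y0 ⇒ n Y0 or Y0 ⇒ n p or Y0 ⇒ n p or p

Two distinct leftmost derivations for the same string.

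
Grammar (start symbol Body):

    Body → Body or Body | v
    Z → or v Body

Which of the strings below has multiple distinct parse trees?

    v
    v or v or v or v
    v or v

v or v or v or v

v: 1 tree
v or v or v or v: 5 trees
v or v: 1 tree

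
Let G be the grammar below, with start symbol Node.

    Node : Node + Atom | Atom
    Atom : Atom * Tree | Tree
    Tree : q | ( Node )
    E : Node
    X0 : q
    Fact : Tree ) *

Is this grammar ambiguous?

Unambiguous

(E, X0, Fact are unreachable from Node, so their rules don't affect L(Node).) Node → Node + Atom | Atom  ;  Atom → Atom * Tree | Tree  — a left-associative chain with Tree at the bottom. Each string factors uniquely by precedence.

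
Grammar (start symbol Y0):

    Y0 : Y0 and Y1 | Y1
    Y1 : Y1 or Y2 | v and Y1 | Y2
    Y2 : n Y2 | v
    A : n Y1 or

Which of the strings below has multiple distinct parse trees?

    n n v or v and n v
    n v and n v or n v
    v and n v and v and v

v and n v and v and v

n n v or v and n v: 1 tree
n v and n v or n v: 1 tree
v and n v and v and v: 4 trees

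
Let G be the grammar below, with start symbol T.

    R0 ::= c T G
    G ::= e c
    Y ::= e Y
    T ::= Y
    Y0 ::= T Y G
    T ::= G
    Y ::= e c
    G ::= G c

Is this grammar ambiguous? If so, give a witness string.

Ambiguous

Witness: e c

Derivation 1: T ⇒ Y ⇒ e c
Derivation 2: T ⇒ G ⇒ e c

Two distinct leftmost derivations for the same string.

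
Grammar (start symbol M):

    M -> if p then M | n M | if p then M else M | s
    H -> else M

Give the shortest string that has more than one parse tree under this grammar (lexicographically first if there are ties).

length 1: no string has ≥2 trees
length 2: no string has ≥2 trees
length 3: no string has ≥2 trees
length 4: no string has ≥2 trees
length 5: no string has ≥2 trees
length 6: no string has ≥2 trees
length 7: no string has ≥2 trees
length 8: no string has ≥2 trees
length 9: if p then if p then s else s has 2 parse trees

Two derivations of if p then if p then s else s:
  M ⇒ if p then M ⇒ if p then if p then M else M ⇒ if p then if p then s else M ⇒ if p then if p then s else s
  M ⇒ if p then M else M ⇒ if p then if p then M else M ⇒ if p then if p then s else M ⇒ if p then if p then s else s

if p then if p then s else s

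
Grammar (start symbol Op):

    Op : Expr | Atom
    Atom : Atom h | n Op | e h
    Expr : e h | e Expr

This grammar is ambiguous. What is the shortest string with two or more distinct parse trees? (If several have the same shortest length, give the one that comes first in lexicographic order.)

e h

length 2: e h has 2 parse trees

Two derivations of e h:
  Op ⇒ Expr ⇒ e h
  Op ⇒ Atom ⇒ e h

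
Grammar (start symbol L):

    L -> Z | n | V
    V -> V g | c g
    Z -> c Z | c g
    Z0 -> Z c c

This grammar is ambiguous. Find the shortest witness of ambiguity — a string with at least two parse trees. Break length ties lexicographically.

c g

length 1: no string has ≥2 trees
length 2: c g has 2 parse trees

Two derivations of c g:
  L ⇒ Z ⇒ c g
  L ⇒ V ⇒ c g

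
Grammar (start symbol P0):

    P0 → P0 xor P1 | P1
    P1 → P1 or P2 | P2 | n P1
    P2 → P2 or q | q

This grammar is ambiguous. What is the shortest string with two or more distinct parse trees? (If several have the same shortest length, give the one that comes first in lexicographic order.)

q or q

length 1: no string has ≥2 trees
length 2: no string has ≥2 trees
length 3: q or q has 2 parse trees

Two derivations of q or q:
  P0 ⇒ P1 ⇒ P1 or P2 ⇒ P2 or P2 ⇒ q or P2 ⇒ q or q
  P0 ⇒ P1 ⇒ P2 ⇒ P2 or q ⇒ q or q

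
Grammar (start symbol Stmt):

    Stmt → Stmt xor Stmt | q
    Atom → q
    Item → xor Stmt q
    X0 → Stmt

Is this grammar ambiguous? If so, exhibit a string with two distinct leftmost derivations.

Ambiguous

Witness: q xor q xor q

Derivation 1: Stmt ⇒ Stmt xor Stmt ⇒ Stmt xor Stmt xor Stmt ⇒ q xor Stmt xor Stmt ⇒ q xor q xor Stmt ⇒ q xor q xor q
Derivation 2: Stmt ⇒ Stmt xor Stmt ⇒ q xor Stmt ⇒ q xor Stmt xor Stmt ⇒ q xor q xor Stmt ⇒ q xor q xor q

Two distinct leftmost derivations for the same string.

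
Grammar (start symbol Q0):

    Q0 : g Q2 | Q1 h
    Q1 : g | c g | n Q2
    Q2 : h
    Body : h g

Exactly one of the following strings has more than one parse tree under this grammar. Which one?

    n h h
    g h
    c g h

g h

n h h: 1 tree
g h: 2 trees
c g h: 1 tree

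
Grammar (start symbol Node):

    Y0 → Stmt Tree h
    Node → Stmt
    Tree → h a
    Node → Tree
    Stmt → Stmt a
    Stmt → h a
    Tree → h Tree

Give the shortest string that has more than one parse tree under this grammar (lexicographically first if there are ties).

length 2: h a has 2 parse trees

Two derivations of h a:
  Node ⇒ Stmt ⇒ h a
  Node ⇒ Tree ⇒ h a

h a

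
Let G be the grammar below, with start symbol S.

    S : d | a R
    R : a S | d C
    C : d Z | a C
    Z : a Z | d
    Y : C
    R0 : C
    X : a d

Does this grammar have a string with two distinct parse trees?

Unambiguous

(Y, R0, X are unreachable from S, so their rules don't affect L(S).) Each reachable nonterminal has at most one production per leading terminal, and all productions are right-linear; the derivation is determined token-by-token.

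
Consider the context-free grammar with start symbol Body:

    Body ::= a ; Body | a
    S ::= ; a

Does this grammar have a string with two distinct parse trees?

Unambiguous

(S is unreachable from Body, so its rules don't affect L(Body).) Right-recursive list with a separator: after each atom, whether the separator follows determines the rule. One parse per string.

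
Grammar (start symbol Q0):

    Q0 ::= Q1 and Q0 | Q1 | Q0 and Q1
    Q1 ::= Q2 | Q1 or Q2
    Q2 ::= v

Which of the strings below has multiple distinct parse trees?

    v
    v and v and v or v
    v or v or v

v and v and v or v

v: 1 tree
v and v and v or v: 4 trees
v or v or v: 1 tree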